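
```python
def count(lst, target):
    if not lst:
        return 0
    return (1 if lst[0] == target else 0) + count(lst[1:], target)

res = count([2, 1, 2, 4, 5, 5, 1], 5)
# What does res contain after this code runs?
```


count([2, 1, 2, 4, 5, 5, 1], 5)
lst[0]=2 != 5: 0 + count([1, 2, 4, 5, 5, 1], 5)
lst[0]=1 != 5: 0 + count([2, 4, 5, 5, 1], 5)
lst[0]=2 != 5: 0 + count([4, 5, 5, 1], 5)
lst[0]=4 != 5: 0 + count([5, 5, 1], 5)
lst[0]=5 == 5: 1 + count([5, 1], 5)
lst[0]=5 == 5: 1 + count([1], 5)
lst[0]=1 != 5: 0 + count([], 5)
= 2


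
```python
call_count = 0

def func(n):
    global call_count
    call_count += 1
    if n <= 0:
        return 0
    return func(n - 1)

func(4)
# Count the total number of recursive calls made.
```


func(4) calls func(3) calls ... calls func(0)
Total calls: 4 + 1 (for base case) = 5


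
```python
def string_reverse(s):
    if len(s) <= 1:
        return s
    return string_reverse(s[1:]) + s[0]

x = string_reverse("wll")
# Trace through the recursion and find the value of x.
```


string_reverse("wll")
= string_reverse("ll") + "w"
= string_reverse("l") + "l" + "w"
= "l" + "l" + "w"
= "llw"


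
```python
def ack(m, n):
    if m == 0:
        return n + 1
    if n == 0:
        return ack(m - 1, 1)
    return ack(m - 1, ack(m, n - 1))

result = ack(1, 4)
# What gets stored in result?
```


ack(1, 4)
= ack(0, ack(1, 3))
First compute ack(1, 3) = 5
= ack(0, 5)
= 6


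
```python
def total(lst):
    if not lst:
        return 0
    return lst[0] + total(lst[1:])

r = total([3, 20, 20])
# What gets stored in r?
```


total([3, 20, 20])
= 3 + total([20, 20])
= 3 + 20 + total([20])
= 3 + 20 + 20 + total([])
= 3 + 20 + 20 + 0
= 43


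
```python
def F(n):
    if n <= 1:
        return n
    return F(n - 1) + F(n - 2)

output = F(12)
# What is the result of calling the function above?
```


F(12)
= F(11) + F(10)
= (F(10) + F(9)) + F(10)
Computing bottom-up: F(0)=0, F(1)=1, F(2)=1, F(3)=2, F(4)=3, F(5)=5, F(6)=8, F(7)=13, F(8)=21, F(9)=34, F(10)=55, F(11)=89, F(12)=144
= 144


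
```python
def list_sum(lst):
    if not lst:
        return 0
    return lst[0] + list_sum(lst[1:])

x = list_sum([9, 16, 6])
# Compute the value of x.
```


list_sum([9, 16, 6])
= 9 + list_sum([16, 6])
= 9 + 16 + list_sum([6])
= 9 + 16 + 6 + list_sum([])
= 9 + 16 + 6 + 0
= 31


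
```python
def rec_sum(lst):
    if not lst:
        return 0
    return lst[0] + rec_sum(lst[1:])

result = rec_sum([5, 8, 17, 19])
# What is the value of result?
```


rec_sum([5, 8, 17, 19])
= 5 + rec_sum([8, 17, 19])
= 5 + 8 + rec_sum([17, 19])
= 5 + 8 + 17 + rec_sum([19])
= 5 + 8 + 17 + 19 + rec_sum([])
= 5 + 8 + 17 + 19 + 0
= 49


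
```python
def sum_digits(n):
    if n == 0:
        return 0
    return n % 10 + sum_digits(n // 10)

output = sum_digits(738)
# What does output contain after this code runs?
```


sum_digits(738)
= 8 + sum_digits(73)
= 8 + 3 + sum_digits(7)
= 8 + 3 + 7 + sum_digits(0)
= 8 + 3 + 7 + 0
= 18


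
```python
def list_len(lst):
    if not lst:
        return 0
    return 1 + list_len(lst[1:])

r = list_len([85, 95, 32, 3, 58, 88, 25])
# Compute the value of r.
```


list_len([85, 95, 32, 3, 58, 88, 25])
= 1 + list_len([95, 32, 3, 58, 88, 25])
= 1 + 1 + list_len([32, 3, 58, 88, 25])
= 1 + 1 + 1 + list_len([3, 58, 88, 25])
= 1 + 1 + 1 + 1 + list_len([58, 88, 25])
= 1 + 1 + 1 + 1 + 1 + list_len([88, 25])
= 1 + 1 + 1 + 1 + 1 + 1 + list_len([25])
= 1 + 1 + 1 + 1 + 1 + 1 + 1 + list_len([])
= 1 + 1 + 1 + 1 + 1 + 1 + 1 + 0
= 7


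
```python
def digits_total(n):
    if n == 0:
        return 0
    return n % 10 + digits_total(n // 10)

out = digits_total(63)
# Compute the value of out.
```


digits_total(63)
= 3 + digits_total(6)
= 3 + 6 + digits_total(0)
= 3 + 6 + 0
= 9


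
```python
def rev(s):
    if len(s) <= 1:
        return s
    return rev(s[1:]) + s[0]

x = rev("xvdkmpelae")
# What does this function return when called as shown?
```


rev("xvdkmpelae")
= rev("vdkmpelae") + "x"
= rev("dkmpelae") + "v" + "x"
= rev("kmpelae") + "d" + "v" + "x"
= rev("mpelae") + "k" + "d" + "v" + "x"
= rev("pelae") + "m" + "k" + "d" + "v" + "x"
= rev("elae") + "p" + "m" + "k" + "d" + "v" + "x"
= rev("lae") + "e" + "p" + "m" + "k" + "d" + "v" + "x"
= rev("ae") + "l" + "e" + "p" + "m" + "k" + "d" + "v" + "x"
= rev("e") + "a" + "l" + "e" + "p" + "m" + "k" + "d" + "v" + "x"
= "e" + "a" + "l" + "e" + "p" + "m" + "k" + "d" + "v" + "x"
= "ealepmkdvx"


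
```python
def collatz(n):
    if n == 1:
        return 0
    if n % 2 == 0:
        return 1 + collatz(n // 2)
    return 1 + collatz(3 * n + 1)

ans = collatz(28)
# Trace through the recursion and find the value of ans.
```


collatz(28)
28 is even -> collatz(14)
14 is even -> collatz(7)
7 is odd -> 3*7+1 = 22 -> collatz(22)
22 is even -> collatz(11)
11 is odd -> 3*11+1 = 34 -> collatz(34)
34 is even -> collatz(17)
17 is odd -> 3*17+1 = 52 -> collatz(52)
52 is even -> collatz(26)
26 is even -> collatz(13)
13 is odd -> 3*13+1 = 40 -> collatz(40)
40 is even -> collatz(20)
20 is even -> collatz(10)
10 is even -> collatz(5)
5 is odd -> 3*5+1 = 16 -> collatz(16)
16 is even -> collatz(8)
8 is even -> collatz(4)
4 is even -> collatz(2)
2 is even -> collatz(1)
Reached 1 after 18 steps
= 18


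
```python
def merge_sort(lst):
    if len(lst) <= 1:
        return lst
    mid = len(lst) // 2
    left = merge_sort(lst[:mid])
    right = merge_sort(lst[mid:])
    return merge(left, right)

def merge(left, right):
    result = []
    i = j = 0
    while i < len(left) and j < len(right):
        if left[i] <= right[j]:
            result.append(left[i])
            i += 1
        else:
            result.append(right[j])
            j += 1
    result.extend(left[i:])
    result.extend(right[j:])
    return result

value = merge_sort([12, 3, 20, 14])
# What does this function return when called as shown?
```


merge_sort([12, 3, 20, 14])
Split into [12, 3] and [20, 14]
Left sorted: [3, 12]
Right sorted: [14, 20]
Merge [3, 12] and [14, 20]
= [3, 12, 14, 20]


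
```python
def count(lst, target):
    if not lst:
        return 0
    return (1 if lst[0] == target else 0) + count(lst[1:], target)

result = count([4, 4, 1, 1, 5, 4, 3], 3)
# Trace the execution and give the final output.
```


count([4, 4, 1, 1, 5, 4, 3], 3)
lst[0]=4 != 3: 0 + count([4, 1, 1, 5, 4, 3], 3)
lst[0]=4 != 3: 0 + count([1, 1, 5, 4, 3], 3)
lst[0]=1 != 3: 0 + count([1, 5, 4, 3], 3)
lst[0]=1 != 3: 0 + count([5, 4, 3], 3)
lst[0]=5 != 3: 0 + count([4, 3], 3)
lst[0]=4 != 3: 0 + count([3], 3)
lst[0]=3 == 3: 1 + count([], 3)
= 1


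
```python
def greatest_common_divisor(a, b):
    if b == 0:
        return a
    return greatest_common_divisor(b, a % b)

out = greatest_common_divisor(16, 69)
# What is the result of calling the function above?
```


greatest_common_divisor(16, 69)
= greatest_common_divisor(69, 16 % 69) = greatest_common_divisor(69, 16)
= greatest_common_divisor(16, 69 % 16) = greatest_common_divisor(16, 5)
= greatest_common_divisor(5, 16 % 5) = greatest_common_divisor(5, 1)
= greatest_common_divisor(1, 5 % 1) = greatest_common_divisor(1, 0)
b == 0, return a = 1


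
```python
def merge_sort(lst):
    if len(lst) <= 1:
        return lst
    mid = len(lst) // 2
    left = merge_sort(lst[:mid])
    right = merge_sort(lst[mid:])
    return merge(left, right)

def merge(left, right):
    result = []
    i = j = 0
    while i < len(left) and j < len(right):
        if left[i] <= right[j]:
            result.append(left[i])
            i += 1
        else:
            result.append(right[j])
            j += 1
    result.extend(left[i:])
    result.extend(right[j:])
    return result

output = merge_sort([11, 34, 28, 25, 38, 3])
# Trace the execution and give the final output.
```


merge_sort([11, 34, 28, 25, 38, 3])
Split into [11, 34, 28] and [25, 38, 3]
Left sorted: [11, 28, 34]
Right sorted: [3, 25, 38]
Merge [11, 28, 34] and [3, 25, 38]
= [3, 11, 25, 28, 34, 38]


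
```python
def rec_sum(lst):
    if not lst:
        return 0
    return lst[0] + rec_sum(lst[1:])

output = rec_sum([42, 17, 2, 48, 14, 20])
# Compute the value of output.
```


rec_sum([42, 17, 2, 48, 14, 20])
= 42 + rec_sum([17, 2, 48, 14, 20])
= 42 + 17 + rec_sum([2, 48, 14, 20])
= 42 + 17 + 2 + rec_sum([48, 14, 20])
= 42 + 17 + 2 + 48 + rec_sum([14, 20])
= 42 + 17 + 2 + 48 + 14 + rec_sum([20])
= 42 + 17 + 2 + 48 + 14 + 20 + rec_sum([])
= 42 + 17 + 2 + 48 + 14 + 20 + 0
= 143


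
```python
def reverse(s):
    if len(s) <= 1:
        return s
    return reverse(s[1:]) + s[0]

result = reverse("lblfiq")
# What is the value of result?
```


reverse("lblfiq")
= reverse("blfiq") + "l"
= reverse("lfiq") + "b" + "l"
= reverse("fiq") + "l" + "b" + "l"
= reverse("iq") + "f" + "l" + "b" + "l"
= reverse("q") + "i" + "f" + "l" + "b" + "l"
= "q" + "i" + "f" + "l" + "b" + "l"
= "qiflbl"


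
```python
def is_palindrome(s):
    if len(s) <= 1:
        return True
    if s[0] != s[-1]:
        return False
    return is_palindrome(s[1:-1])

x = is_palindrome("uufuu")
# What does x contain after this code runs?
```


is_palindrome("uufuu")
"uufuu": s[0]='u' == s[-1]='u' -> is_palindrome("ufu")
"ufu": s[0]='u' == s[-1]='u' -> is_palindrome("f")
"f": len <= 1 -> True
= True


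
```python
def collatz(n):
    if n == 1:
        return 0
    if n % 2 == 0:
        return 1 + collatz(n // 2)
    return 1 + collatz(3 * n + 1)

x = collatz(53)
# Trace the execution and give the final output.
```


collatz(53)
53 is odd -> 3*53+1 = 160 -> collatz(160)
160 is even -> collatz(80)
80 is even -> collatz(40)
40 is even -> collatz(20)
20 is even -> collatz(10)
10 is even -> collatz(5)
5 is odd -> 3*5+1 = 16 -> collatz(16)
16 is even -> collatz(8)
8 is even -> collatz(4)
4 is even -> collatz(2)
2 is even -> collatz(1)
Reached 1 after 11 steps
= 11


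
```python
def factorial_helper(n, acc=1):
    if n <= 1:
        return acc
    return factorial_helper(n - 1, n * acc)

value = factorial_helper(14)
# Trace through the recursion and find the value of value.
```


factorial_helper(14, 1)
= factorial_helper(13, 14 * 1) = factorial_helper(13, 14)
= factorial_helper(12, 13 * 14) = factorial_helper(12, 182)
= factorial_helper(11, 12 * 182) = factorial_helper(11, 2184)
= factorial_helper(10, 11 * 2184) = factorial_helper(10, 24024)
= factorial_helper(9, 10 * 24024) = factorial_helper(9, 240240)
= factorial_helper(8, 9 * 240240) = factorial_helper(8, 2162160)
= factorial_helper(7, 8 * 2162160) = factorial_helper(7, 17297280)
= factorial_helper(6, 7 * 17297280) = factorial_helper(6, 121080960)
= factorial_helper(5, 6 * 121080960) = factorial_helper(5, 726485760)
= factorial_helper(4, 5 * 726485760) = factorial_helper(4, 3632428800)
= factorial_helper(3, 4 * 3632428800) = factorial_helper(3, 14529715200)
= factorial_helper(2, 3 * 14529715200) = factorial_helper(2, 43589145600)
= factorial_helper(1, 2 * 43589145600) = factorial_helper(1, 87178291200)
n <= 1, return acc = 87178291200


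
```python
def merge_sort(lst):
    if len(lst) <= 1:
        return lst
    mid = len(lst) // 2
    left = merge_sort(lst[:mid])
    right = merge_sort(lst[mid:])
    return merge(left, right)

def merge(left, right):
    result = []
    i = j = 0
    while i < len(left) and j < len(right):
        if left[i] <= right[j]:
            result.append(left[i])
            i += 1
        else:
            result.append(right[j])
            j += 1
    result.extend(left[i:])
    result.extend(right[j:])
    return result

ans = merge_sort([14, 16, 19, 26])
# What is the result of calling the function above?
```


merge_sort([14, 16, 19, 26])
Split into [14, 16] and [19, 26]
Left sorted: [14, 16]
Right sorted: [19, 26]
Merge [14, 16] and [19, 26]
= [14, 16, 19, 26]


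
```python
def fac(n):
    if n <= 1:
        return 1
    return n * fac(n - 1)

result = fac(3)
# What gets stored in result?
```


fac(3)
= 3 * fac(2)
= 3 * 2 * fac(1)
= 3 * 2 * 1
= 6


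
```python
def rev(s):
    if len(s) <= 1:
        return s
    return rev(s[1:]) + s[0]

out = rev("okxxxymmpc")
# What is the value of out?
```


rev("okxxxymmpc")
= rev("kxxxymmpc") + "o"
= rev("xxxymmpc") + "k" + "o"
= rev("xxymmpc") + "x" + "k" + "o"
= rev("xymmpc") + "x" + "x" + "k" + "o"
= rev("ymmpc") + "x" + "x" + "x" + "k" + "o"
= rev("mmpc") + "y" + "x" + "x" + "x" + "k" + "o"
= rev("mpc") + "m" + "y" + "x" + "x" + "x" + "k" + "o"
= rev("pc") + "m" + "m" + "y" + "x" + "x" + "x" + "k" + "o"
= rev("c") + "p" + "m" + "m" + "y" + "x" + "x" + "x" + "k" + "o"
= "c" + "p" + "m" + "m" + "y" + "x" + "x" + "x" + "k" + "o"
= "cpmmyxxxko"


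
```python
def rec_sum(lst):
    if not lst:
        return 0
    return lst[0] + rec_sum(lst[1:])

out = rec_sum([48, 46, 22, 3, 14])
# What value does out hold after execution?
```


rec_sum([48, 46, 22, 3, 14])
= 48 + rec_sum([46, 22, 3, 14])
= 48 + 46 + rec_sum([22, 3, 14])
= 48 + 46 + 22 + rec_sum([3, 14])
= 48 + 46 + 22 + 3 + rec_sum([14])
= 48 + 46 + 22 + 3 + 14 + rec_sum([])
= 48 + 46 + 22 + 3 + 14 + 0
= 133


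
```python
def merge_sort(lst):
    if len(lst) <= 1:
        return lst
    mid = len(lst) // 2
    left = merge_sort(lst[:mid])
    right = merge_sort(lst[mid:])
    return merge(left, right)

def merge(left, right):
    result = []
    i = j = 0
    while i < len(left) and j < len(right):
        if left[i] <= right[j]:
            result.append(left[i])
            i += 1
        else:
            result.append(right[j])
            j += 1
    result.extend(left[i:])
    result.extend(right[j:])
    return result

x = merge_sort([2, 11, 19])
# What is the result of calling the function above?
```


merge_sort([2, 11, 19])
Split into [2] and [11, 19]
Left sorted: [2]
Right sorted: [11, 19]
Merge [2] and [11, 19]
= [2, 11, 19]


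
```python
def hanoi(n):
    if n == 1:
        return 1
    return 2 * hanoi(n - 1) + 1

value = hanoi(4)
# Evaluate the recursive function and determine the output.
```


hanoi(4)
= 2 * hanoi(3) + 1
= 2 * (2 * hanoi(2) + 1) + 1
= 2 * (2 * (2 * hanoi(1) + 1) + 1) + 1
Now compute bottom-up:
hanoi(1) = 1
hanoi(2) = 2 * 1 + 1 = 3
hanoi(3) = 2 * 3 + 1 = 7
hanoi(4) = 2 * 7 + 1 = 15
= 15


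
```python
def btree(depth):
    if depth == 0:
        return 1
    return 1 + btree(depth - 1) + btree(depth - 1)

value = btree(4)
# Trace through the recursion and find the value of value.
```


btree(4)
= 1 + btree(3) + btree(3)
= 1 + 2 * btree(3)
btree(k) = 2^(k+1) - 1
btree(0) = 1
btree(1) = 3
btree(2) = 7
btree(3) = 15
btree(4) = 31
btree(4) = 2^5 - 1 = 31


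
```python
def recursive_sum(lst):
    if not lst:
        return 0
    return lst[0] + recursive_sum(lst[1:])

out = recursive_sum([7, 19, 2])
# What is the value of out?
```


recursive_sum([7, 19, 2])
= 7 + recursive_sum([19, 2])
= 7 + 19 + recursive_sum([2])
= 7 + 19 + 2 + recursive_sum([])
= 7 + 19 + 2 + 0
= 28


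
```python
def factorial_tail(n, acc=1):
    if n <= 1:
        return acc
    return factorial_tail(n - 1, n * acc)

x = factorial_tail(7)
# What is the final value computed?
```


factorial_tail(7, 1)
= factorial_tail(6, 7 * 1) = factorial_tail(6, 7)
= factorial_tail(5, 6 * 7) = factorial_tail(5, 42)
= factorial_tail(4, 5 * 42) = factorial_tail(4, 210)
= factorial_tail(3, 4 * 210) = factorial_tail(3, 840)
= factorial_tail(2, 3 * 840) = factorial_tail(2, 2520)
= factorial_tail(1, 2 * 2520) = factorial_tail(1, 5040)
n <= 1, return acc = 5040


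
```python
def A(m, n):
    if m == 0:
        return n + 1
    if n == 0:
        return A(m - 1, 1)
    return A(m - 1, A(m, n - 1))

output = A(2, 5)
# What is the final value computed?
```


A(2, 5)
= A(1, A(2, 4))
First compute A(2, 4) = 11
= A(1, 11)
= 13


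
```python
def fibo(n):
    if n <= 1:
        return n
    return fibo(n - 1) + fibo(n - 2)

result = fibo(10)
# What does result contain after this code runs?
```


fibo(10)
= fibo(9) + fibo(8)
= (fibo(8) + fibo(7)) + fibo(8)
Computing bottom-up: fibo(0)=0, fibo(1)=1, fibo(2)=1, fibo(3)=2, fibo(4)=3, fibo(5)=5, fibo(6)=8, fibo(7)=13, fibo(8)=21, fibo(9)=34, fibo(10)=55
= 55


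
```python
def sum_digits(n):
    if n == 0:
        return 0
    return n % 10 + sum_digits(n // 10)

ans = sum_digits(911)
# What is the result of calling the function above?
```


sum_digits(911)
= 1 + sum_digits(91)
= 1 + 1 + sum_digits(9)
= 1 + 1 + 9 + sum_digits(0)
= 1 + 1 + 9 + 0
= 11


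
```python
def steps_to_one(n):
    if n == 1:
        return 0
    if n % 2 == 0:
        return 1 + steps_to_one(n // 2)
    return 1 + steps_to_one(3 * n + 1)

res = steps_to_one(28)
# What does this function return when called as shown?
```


steps_to_one(28)
28 is even -> steps_to_one(14)
14 is even -> steps_to_one(7)
7 is odd -> 3*7+1 = 22 -> steps_to_one(22)
22 is even -> steps_to_one(11)
11 is odd -> 3*11+1 = 34 -> steps_to_one(34)
34 is even -> steps_to_one(17)
17 is odd -> 3*17+1 = 52 -> steps_to_one(52)
52 is even -> steps_to_one(26)
26 is even -> steps_to_one(13)
13 is odd -> 3*13+1 = 40 -> steps_to_one(40)
40 is even -> steps_to_one(20)
20 is even -> steps_to_one(10)
10 is even -> steps_to_one(5)
5 is odd -> 3*5+1 = 16 -> steps_to_one(16)
16 is even -> steps_to_one(8)
8 is even -> steps_to_one(4)
4 is even -> steps_to_one(2)
2 is even -> steps_to_one(1)
Reached 1 after 18 steps
= 18


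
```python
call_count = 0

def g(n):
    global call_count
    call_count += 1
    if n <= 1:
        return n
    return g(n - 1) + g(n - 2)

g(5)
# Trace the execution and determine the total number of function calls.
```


g(5) calls g(4) and g(3); each non-base call branches into two more.
Let C(k) = total number of calls made by g(k), including the call to g(k) itself.
Base cases: C(0) = 1, C(1) = 1
Recurrence: C(k) = 1 + C(k-1) + C(k-2)
  C(2) = 1 + C(1) + C(0) = 1 + 1 + 1 = 3
  C(3) = 1 + C(2) + C(1) = 1 + 3 + 1 = 5
  C(4) = 1 + C(3) + C(2) = 1 + 5 + 3 = 9
  C(5) = 1 + C(4) + C(3) = 1 + 9 + 5 = 15
Total calls = C(5) = 15


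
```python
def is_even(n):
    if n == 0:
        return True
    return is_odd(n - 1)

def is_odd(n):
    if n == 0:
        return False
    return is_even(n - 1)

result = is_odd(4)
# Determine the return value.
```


is_odd(4)
= is_even(3)
= is_odd(2)
= is_even(1)
= is_odd(0)
n == 0: return False
= False


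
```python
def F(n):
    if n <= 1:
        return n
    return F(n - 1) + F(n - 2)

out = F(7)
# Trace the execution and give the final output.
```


F(7)
= F(6) + F(5)
= (F(5) + F(4)) + F(5)
Computing bottom-up: F(0)=0, F(1)=1, F(2)=1, F(3)=2, F(4)=3, F(5)=5, F(6)=8, F(7)=13
= 13


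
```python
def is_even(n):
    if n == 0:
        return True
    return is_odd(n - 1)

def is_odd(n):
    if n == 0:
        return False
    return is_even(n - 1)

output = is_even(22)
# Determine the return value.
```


is_even(22)
= is_odd(21)
= is_even(20)
= is_odd(19)
= is_even(18)
= is_odd(17)
= is_even(16)
= is_odd(15)
= is_even(14)
= is_odd(13)
= is_even(12)
= is_odd(11)
= is_even(10)
= is_odd(9)
= is_even(8)
= is_odd(7)
= is_even(6)
= is_odd(5)
= is_even(4)
= is_odd(3)
= is_even(2)
= is_odd(1)
= is_even(0)
n == 0: return True
= True


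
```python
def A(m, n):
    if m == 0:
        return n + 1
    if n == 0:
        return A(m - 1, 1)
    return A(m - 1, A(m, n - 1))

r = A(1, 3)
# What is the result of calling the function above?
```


A(1, 3)
= A(0, A(1, 2))
First compute A(1, 2) = 4
= A(0, 4)
= 5


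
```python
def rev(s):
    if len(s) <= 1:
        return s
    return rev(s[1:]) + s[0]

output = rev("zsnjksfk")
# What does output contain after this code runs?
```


rev("zsnjksfk")
= rev("snjksfk") + "z"
= rev("njksfk") + "s" + "z"
= rev("jksfk") + "n" + "s" + "z"
= rev("ksfk") + "j" + "n" + "s" + "z"
= rev("sfk") + "k" + "j" + "n" + "s" + "z"
= rev("fk") + "s" + "k" + "j" + "n" + "s" + "z"
= rev("k") + "f" + "s" + "k" + "j" + "n" + "s" + "z"
= "k" + "f" + "s" + "k" + "j" + "n" + "s" + "z"
= "kfskjnsz"


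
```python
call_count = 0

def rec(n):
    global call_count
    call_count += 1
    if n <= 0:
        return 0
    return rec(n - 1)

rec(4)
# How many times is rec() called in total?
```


rec(4) calls rec(3) calls ... calls rec(0)
Total calls: 4 + 1 (for base case) = 5


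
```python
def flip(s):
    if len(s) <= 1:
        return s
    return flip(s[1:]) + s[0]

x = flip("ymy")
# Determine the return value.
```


flip("ymy")
= flip("my") + "y"
= flip("y") + "m" + "y"
= "y" + "m" + "y"
= "ymy"


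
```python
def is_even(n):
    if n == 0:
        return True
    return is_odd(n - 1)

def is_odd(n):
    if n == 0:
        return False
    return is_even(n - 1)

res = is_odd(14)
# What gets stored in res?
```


is_odd(14)
= is_even(13)
= is_odd(12)
= is_even(11)
= is_odd(10)
= is_even(9)
= is_odd(8)
= is_even(7)
= is_odd(6)
= is_even(5)
= is_odd(4)
= is_even(3)
= is_odd(2)
= is_even(1)
= is_odd(0)
n == 0: return False
= False


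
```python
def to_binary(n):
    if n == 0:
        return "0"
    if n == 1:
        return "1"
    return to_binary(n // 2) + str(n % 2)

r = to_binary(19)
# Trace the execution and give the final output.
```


to_binary(19)
= to_binary(9) + "1"
= to_binary(4) + "1" + "1"
= to_binary(2) + "0" + "1" + "1"
= to_binary(1) + "0" + "0" + "1" + "1"
= "1" + "0" + "0" + "1" + "1"
= "10011"


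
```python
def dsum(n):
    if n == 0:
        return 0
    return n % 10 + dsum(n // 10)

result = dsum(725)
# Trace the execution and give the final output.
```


dsum(725)
= 5 + dsum(72)
= 5 + 2 + dsum(7)
= 5 + 2 + 7 + dsum(0)
= 5 + 2 + 7 + 0
= 14


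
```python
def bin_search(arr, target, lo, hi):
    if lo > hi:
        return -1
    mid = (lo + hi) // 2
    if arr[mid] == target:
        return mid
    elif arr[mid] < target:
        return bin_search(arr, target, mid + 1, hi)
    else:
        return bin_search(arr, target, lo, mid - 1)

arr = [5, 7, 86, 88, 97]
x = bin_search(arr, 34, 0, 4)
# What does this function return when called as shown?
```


bin_search(arr, 34, 0, 4)
lo=0, hi=4, mid=2, arr[mid]=86
86 > 34, search left half
lo=0, hi=1, mid=0, arr[mid]=5
5 < 34, search right half
lo=1, hi=1, mid=1, arr[mid]=7
7 < 34, search right half
lo > hi, target not found, return -1
= -1


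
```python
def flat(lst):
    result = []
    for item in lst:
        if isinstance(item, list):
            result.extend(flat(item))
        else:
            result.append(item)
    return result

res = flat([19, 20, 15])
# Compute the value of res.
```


flat([19, 20, 15])
Processing each element:
  19 is not a list -> append 19
  20 is not a list -> append 20
  15 is not a list -> append 15
= [19, 20, 15]


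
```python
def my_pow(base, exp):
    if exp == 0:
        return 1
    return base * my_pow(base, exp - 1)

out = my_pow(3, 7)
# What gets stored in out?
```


my_pow(3, 7)
= 3 * my_pow(3, 6)
= 3 * 3 * my_pow(3, 5)
= 3 * 3 * 3 * my_pow(3, 4)
= 3 * 3 * 3 * 3 * my_pow(3, 3)
= 3 * 3 * 3 * 3 * 3 * my_pow(3, 2)
= 3 * 3 * 3 * 3 * 3 * 3 * my_pow(3, 1)
= 3 * 3 * 3 * 3 * 3 * 3 * 3 * my_pow(3, 0)
= 3 * 3 * 3 * 3 * 3 * 3 * 3 * 1
= 2187


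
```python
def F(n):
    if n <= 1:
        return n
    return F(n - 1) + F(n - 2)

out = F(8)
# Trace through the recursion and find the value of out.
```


F(8)
= F(7) + F(6)
= (F(6) + F(5)) + F(6)
Computing bottom-up: F(0)=0, F(1)=1, F(2)=1, F(3)=2, F(4)=3, F(5)=5, F(6)=8, F(7)=13, F(8)=21
= 21


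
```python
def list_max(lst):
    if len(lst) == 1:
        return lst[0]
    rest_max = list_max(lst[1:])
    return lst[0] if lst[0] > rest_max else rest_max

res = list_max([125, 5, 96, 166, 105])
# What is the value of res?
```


list_max([125, 5, 96, 166, 105])
= compare 125 with list_max([5, 96, 166, 105])
= compare 5 with list_max([96, 166, 105])
= compare 96 with list_max([166, 105])
= compare 166 with list_max([105])
Base: list_max([105]) = 105
compare 166 with 105: max = 166
compare 96 with 166: max = 166
compare 5 with 166: max = 166
compare 125 with 166: max = 166
= 166


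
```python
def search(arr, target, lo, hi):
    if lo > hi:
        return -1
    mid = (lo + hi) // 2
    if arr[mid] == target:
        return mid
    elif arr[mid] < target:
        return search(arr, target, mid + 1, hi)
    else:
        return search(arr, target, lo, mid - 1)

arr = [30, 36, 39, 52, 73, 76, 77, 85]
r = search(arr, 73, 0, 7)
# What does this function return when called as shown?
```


search(arr, 73, 0, 7)
lo=0, hi=7, mid=3, arr[mid]=52
52 < 73, search right half
lo=4, hi=7, mid=5, arr[mid]=76
76 > 73, search left half
lo=4, hi=4, mid=4, arr[mid]=73
arr[4] == 73, found at index 4
= 4


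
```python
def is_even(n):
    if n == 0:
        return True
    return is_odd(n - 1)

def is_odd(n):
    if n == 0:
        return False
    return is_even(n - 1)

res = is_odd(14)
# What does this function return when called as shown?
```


is_odd(14)
= is_even(13)
= is_odd(12)
= is_even(11)
= is_odd(10)
= is_even(9)
= is_odd(8)
= is_even(7)
= is_odd(6)
= is_even(5)
= is_odd(4)
= is_even(3)
= is_odd(2)
= is_even(1)
= is_odd(0)
n == 0: return False
= False


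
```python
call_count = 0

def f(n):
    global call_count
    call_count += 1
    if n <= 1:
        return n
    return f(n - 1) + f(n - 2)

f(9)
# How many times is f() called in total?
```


f(9) calls f(8) and f(7); each non-base call branches into two more.
Let C(k) = total number of calls made by f(k), including the call to f(k) itself.
Base cases: C(0) = 1, C(1) = 1
Recurrence: C(k) = 1 + C(k-1) + C(k-2)
  C(2) = 1 + C(1) + C(0) = 1 + 1 + 1 = 3
  C(3) = 1 + C(2) + C(1) = 1 + 3 + 1 = 5
  C(4) = 1 + C(3) + C(2) = 1 + 5 + 3 = 9
  C(5) = 1 + C(4) + C(3) = 1 + 9 + 5 = 15
  C(6) = 1 + C(5) + C(4) = 1 + 15 + 9 = 25
  C(7) = 1 + C(6) + C(5) = 1 + 25 + 15 = 41
  C(8) = 1 + C(7) + C(6) = 1 + 41 + 25 = 67
  C(9) = 1 + C(8) + C(7) = 1 + 67 + 41 = 109
Total calls = C(9) = 109


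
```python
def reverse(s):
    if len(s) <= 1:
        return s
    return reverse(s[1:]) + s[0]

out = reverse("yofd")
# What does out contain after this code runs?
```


reverse("yofd")
= reverse("ofd") + "y"
= reverse("fd") + "o" + "y"
= reverse("d") + "f" + "o" + "y"
= "d" + "f" + "o" + "y"
= "dfoy"


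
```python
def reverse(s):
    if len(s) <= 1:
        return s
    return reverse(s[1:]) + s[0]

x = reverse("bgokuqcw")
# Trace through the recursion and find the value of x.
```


reverse("bgokuqcw")
= reverse("gokuqcw") + "b"
= reverse("okuqcw") + "g" + "b"
= reverse("kuqcw") + "o" + "g" + "b"
= reverse("uqcw") + "k" + "o" + "g" + "b"
= reverse("qcw") + "u" + "k" + "o" + "g" + "b"
= reverse("cw") + "q" + "u" + "k" + "o" + "g" + "b"
= reverse("w") + "c" + "q" + "u" + "k" + "o" + "g" + "b"
= "w" + "c" + "q" + "u" + "k" + "o" + "g" + "b"
= "wcqukogb"


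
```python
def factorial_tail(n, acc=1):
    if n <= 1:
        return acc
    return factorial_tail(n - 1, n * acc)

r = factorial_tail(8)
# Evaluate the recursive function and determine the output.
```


factorial_tail(8, 1)
= factorial_tail(7, 8 * 1) = factorial_tail(7, 8)
= factorial_tail(6, 7 * 8) = factorial_tail(6, 56)
= factorial_tail(5, 6 * 56) = factorial_tail(5, 336)
= factorial_tail(4, 5 * 336) = factorial_tail(4, 1680)
= factorial_tail(3, 4 * 1680) = factorial_tail(3, 6720)
= factorial_tail(2, 3 * 6720) = factorial_tail(2, 20160)
= factorial_tail(1, 2 * 20160) = factorial_tail(1, 40320)
n <= 1, return acc = 40320


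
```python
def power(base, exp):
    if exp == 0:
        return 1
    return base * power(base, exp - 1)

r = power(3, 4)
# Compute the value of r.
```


power(3, 4)
= 3 * power(3, 3)
= 3 * 3 * power(3, 2)
= 3 * 3 * 3 * power(3, 1)
= 3 * 3 * 3 * 3 * power(3, 0)
= 3 * 3 * 3 * 3 * 1
= 81


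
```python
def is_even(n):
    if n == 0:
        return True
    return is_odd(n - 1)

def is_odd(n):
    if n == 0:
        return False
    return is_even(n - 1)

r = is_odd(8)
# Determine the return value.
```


is_odd(8)
= is_even(7)
= is_odd(6)
= is_even(5)
= is_odd(4)
= is_even(3)
= is_odd(2)
= is_even(1)
= is_odd(0)
n == 0: return False
= False


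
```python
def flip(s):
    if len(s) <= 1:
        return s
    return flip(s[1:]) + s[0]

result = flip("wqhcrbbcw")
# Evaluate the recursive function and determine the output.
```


flip("wqhcrbbcw")
= flip("qhcrbbcw") + "w"
= flip("hcrbbcw") + "q" + "w"
= flip("crbbcw") + "h" + "q" + "w"
= flip("rbbcw") + "c" + "h" + "q" + "w"
= flip("bbcw") + "r" + "c" + "h" + "q" + "w"
= flip("bcw") + "b" + "r" + "c" + "h" + "q" + "w"
= flip("cw") + "b" + "b" + "r" + "c" + "h" + "q" + "w"
= flip("w") + "c" + "b" + "b" + "r" + "c" + "h" + "q" + "w"
= "w" + "c" + "b" + "b" + "r" + "c" + "h" + "q" + "w"
= "wcbbrchqw"


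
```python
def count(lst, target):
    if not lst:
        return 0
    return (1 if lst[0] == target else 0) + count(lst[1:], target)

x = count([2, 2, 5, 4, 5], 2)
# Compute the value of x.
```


count([2, 2, 5, 4, 5], 2)
lst[0]=2 == 2: 1 + count([2, 5, 4, 5], 2)
lst[0]=2 == 2: 1 + count([5, 4, 5], 2)
lst[0]=5 != 2: 0 + count([4, 5], 2)
lst[0]=4 != 2: 0 + count([5], 2)
lst[0]=5 != 2: 0 + count([], 2)
= 2


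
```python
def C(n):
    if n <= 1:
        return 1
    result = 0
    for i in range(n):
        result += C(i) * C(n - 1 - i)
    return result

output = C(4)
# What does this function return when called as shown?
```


C(4)
= sum of C(i) * C(4-1-i) for i in 0..3
First compute sub-values bottom-up:
  C(0) = 1, C(1) = 1
  C(2) = 1*1 + 1*1 = 2
  C(3) = 1*2 + 1*1 + 2*1 = 5
Now C(4):
  C(0)*C(3) = 1*5 = 5
  C(1)*C(2) = 1*2 = 2
  C(2)*C(1) = 2*1 = 2
  C(3)*C(0) = 5*1 = 5
= 5 + 2 + 2 + 5
= 14


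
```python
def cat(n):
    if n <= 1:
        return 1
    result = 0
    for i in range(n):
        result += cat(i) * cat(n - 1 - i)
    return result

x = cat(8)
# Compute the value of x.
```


cat(8)
= sum of cat(i) * cat(8-1-i) for i in 0..7
First compute sub-values bottom-up:
  cat(0) = 1, cat(1) = 1
  cat(2) = 1*1 + 1*1 = 2
  cat(3) = 1*2 + 1*1 + 2*1 = 5
  cat(4) = 1*5 + 1*2 + 2*1 + 5*1 = 14
  cat(5) = 1*14 + 1*5 + 2*2 + 5*1 + 14*1 = 42
  cat(6) = 1*42 + 1*14 + 2*5 + 5*2 + 14*1 + 42*1 = 132
  cat(7) = 1*132 + 1*42 + 2*14 + 5*5 + 14*2 + 42*1 + 132*1 = 429
Now cat(8):
  cat(0)*cat(7) = 1*429 = 429
  cat(1)*cat(6) = 1*132 = 132
  cat(2)*cat(5) = 2*42 = 84
  cat(3)*cat(4) = 5*14 = 70
  cat(4)*cat(3) = 14*5 = 70
  cat(5)*cat(2) = 42*2 = 84
  cat(6)*cat(1) = 132*1 = 132
  cat(7)*cat(0) = 429*1 = 429
= 429 + 132 + 84 + 70 + 70 + 84 + 132 + 429
= 1430


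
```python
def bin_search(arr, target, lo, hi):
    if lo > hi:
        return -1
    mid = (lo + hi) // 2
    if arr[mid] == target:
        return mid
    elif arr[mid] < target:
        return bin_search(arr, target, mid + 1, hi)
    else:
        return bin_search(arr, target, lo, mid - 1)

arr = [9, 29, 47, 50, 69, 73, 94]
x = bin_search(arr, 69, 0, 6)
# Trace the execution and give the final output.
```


bin_search(arr, 69, 0, 6)
lo=0, hi=6, mid=3, arr[mid]=50
50 < 69, search right half
lo=4, hi=6, mid=5, arr[mid]=73
73 > 69, search left half
lo=4, hi=4, mid=4, arr[mid]=69
arr[4] == 69, found at index 4
= 4


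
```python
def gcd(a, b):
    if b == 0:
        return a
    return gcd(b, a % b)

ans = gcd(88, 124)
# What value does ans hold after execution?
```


gcd(88, 124)
= gcd(124, 88 % 124) = gcd(124, 88)
= gcd(88, 124 % 88) = gcd(88, 36)
= gcd(36, 88 % 36) = gcd(36, 16)
= gcd(16, 36 % 16) = gcd(16, 4)
= gcd(4, 16 % 4) = gcd(4, 0)
b == 0, return a = 4


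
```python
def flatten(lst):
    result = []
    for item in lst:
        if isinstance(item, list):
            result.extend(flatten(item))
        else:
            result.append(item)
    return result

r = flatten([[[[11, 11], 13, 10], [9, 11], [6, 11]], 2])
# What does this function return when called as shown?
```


flatten([[[[11, 11], 13, 10], [9, 11], [6, 11]], 2])
Processing each element:
  [[[11, 11], 13, 10], [9, 11], [6, 11]] is a list -> flatten recursively -> [11, 11, 13, 10, 9, 11, 6, 11]
  2 is not a list -> append 2
= [11, 11, 13, 10, 9, 11, 6, 11, 2]


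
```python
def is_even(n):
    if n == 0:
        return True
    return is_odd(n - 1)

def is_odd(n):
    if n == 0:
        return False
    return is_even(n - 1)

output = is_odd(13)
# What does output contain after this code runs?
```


is_odd(13)
= is_even(12)
= is_odd(11)
= is_even(10)
= is_odd(9)
= is_even(8)
= is_odd(7)
= is_even(6)
= is_odd(5)
= is_even(4)
= is_odd(3)
= is_even(2)
= is_odd(1)
= is_even(0)
n == 0: return True
= True


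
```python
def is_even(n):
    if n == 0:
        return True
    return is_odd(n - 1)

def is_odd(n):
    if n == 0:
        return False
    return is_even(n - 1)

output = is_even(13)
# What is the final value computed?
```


is_even(13)
= is_odd(12)
= is_even(11)
= is_odd(10)
= is_even(9)
= is_odd(8)
= is_even(7)
= is_odd(6)
= is_even(5)
= is_odd(4)
= is_even(3)
= is_odd(2)
= is_even(1)
= is_odd(0)
n == 0: return False
= False


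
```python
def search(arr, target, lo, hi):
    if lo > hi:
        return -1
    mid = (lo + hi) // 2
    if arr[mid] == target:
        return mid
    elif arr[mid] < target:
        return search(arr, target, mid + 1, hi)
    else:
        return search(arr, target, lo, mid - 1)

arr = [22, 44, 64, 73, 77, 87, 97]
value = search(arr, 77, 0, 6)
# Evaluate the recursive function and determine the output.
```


search(arr, 77, 0, 6)
lo=0, hi=6, mid=3, arr[mid]=73
73 < 77, search right half
lo=4, hi=6, mid=5, arr[mid]=87
87 > 77, search left half
lo=4, hi=4, mid=4, arr[mid]=77
arr[4] == 77, found at index 4
= 4


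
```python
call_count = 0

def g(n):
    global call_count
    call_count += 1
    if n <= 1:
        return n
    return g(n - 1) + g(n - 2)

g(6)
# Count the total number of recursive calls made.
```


g(6) calls g(5) and g(4); each non-base call branches into two more.
Let C(k) = total number of calls made by g(k), including the call to g(k) itself.
Base cases: C(0) = 1, C(1) = 1
Recurrence: C(k) = 1 + C(k-1) + C(k-2)
  C(2) = 1 + C(1) + C(0) = 1 + 1 + 1 = 3
  C(3) = 1 + C(2) + C(1) = 1 + 3 + 1 = 5
  C(4) = 1 + C(3) + C(2) = 1 + 5 + 3 = 9
  C(5) = 1 + C(4) + C(3) = 1 + 9 + 5 = 15
  C(6) = 1 + C(5) + C(4) = 1 + 15 + 9 = 25
Total calls = C(6) = 25


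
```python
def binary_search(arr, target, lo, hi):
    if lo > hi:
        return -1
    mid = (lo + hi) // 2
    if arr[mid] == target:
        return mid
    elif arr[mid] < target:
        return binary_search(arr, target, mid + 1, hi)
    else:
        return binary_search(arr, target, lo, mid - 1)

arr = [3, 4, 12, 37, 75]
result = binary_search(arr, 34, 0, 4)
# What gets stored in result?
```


binary_search(arr, 34, 0, 4)
lo=0, hi=4, mid=2, arr[mid]=12
12 < 34, search right half
lo=3, hi=4, mid=3, arr[mid]=37
37 > 34, search left half
lo > hi, target not found, return -1
= -1


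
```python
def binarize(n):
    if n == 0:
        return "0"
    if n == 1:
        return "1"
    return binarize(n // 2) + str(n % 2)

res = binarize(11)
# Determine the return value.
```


binarize(11)
= binarize(5) + "1"
= binarize(2) + "1" + "1"
= binarize(1) + "0" + "1" + "1"
= "1" + "0" + "1" + "1"
= "1011"


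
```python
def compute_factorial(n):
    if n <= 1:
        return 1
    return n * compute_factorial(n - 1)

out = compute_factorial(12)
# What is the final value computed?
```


compute_factorial(12)
= 12 * compute_factorial(11)
= 12 * 11 * compute_factorial(10)
= 12 * 11 * 10 * compute_factorial(9)
= 12 * 11 * 10 * 9 * compute_factorial(8)
= 12 * 11 * 10 * 9 * 8 * compute_factorial(7)
= 12 * 11 * 10 * 9 * 8 * 7 * compute_factorial(6)
= 12 * 11 * 10 * 9 * 8 * 7 * 6 * compute_factorial(5)
= 12 * 11 * 10 * 9 * 8 * 7 * 6 * 5 * compute_factorial(4)
= 12 * 11 * 10 * 9 * 8 * 7 * 6 * 5 * 4 * compute_factorial(3)
= 12 * 11 * 10 * 9 * 8 * 7 * 6 * 5 * 4 * 3 * compute_factorial(2)
= 12 * 11 * 10 * 9 * 8 * 7 * 6 * 5 * 4 * 3 * 2 * compute_factorial(1)
= 12 * 11 * 10 * 9 * 8 * 7 * 6 * 5 * 4 * 3 * 2 * 1
= 479001600


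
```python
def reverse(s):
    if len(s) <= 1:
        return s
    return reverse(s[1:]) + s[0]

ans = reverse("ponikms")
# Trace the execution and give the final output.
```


reverse("ponikms")
= reverse("onikms") + "p"
= reverse("nikms") + "o" + "p"
= reverse("ikms") + "n" + "o" + "p"
= reverse("kms") + "i" + "n" + "o" + "p"
= reverse("ms") + "k" + "i" + "n" + "o" + "p"
= reverse("s") + "m" + "k" + "i" + "n" + "o" + "p"
= "s" + "m" + "k" + "i" + "n" + "o" + "p"
= "smkinop"


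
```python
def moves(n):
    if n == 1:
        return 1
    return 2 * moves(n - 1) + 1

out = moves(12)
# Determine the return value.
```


moves(12)
= 2 * moves(11) + 1
= 2 * (2 * moves(10) + 1) + 1
= 2 * (2 * (2 * moves(9) + 1) + 1) + 1
= 2 * (2 * (2 * (2 * moves(8) + 1) + 1) + 1) + 1
= 2 * (2 * (2 * (2 * (2 * moves(7) + 1) + 1) + 1) + 1) + 1
= 2 * (2 * (2 * (2 * (2 * (2 * moves(6) + 1) + 1) + 1) + 1) + 1) + 1
= 2 * (2 * (2 * (2 * (2 * (2 * (2 * moves(5) + 1) + 1) + 1) + 1) + 1) + 1) + 1
= 2 * (2 * (2 * (2 * (2 * (2 * (2 * (2 * moves(4) + 1) + 1) + 1) + 1) + 1) + 1) + 1) + 1
= 2 * (2 * (2 * (2 * (2 * (2 * (2 * (2 * (2 * moves(3) + 1) + 1) + 1) + 1) + 1) + 1) + 1) + 1) + 1
= 2 * (2 * (2 * (2 * (2 * (2 * (2 * (2 * (2 * (2 * moves(2) + 1) + 1) + 1) + 1) + 1) + 1) + 1) + 1) + 1) + 1
= 2 * (2 * (2 * (2 * (2 * (2 * (2 * (2 * (2 * (2 * (2 * moves(1) + 1) + 1) + 1) + 1) + 1) + 1) + 1) + 1) + 1) + 1) + 1
Now compute bottom-up:
moves(1) = 1
moves(2) = 2 * 1 + 1 = 3
moves(3) = 2 * 3 + 1 = 7
moves(4) = 2 * 7 + 1 = 15
moves(5) = 2 * 15 + 1 = 31
moves(6) = 2 * 31 + 1 = 63
moves(7) = 2 * 63 + 1 = 127
moves(8) = 2 * 127 + 1 = 255
moves(9) = 2 * 255 + 1 = 511
moves(10) = 2 * 511 + 1 = 1023
moves(11) = 2 * 1023 + 1 = 2047
moves(12) = 2 * 2047 + 1 = 4095
= 4095


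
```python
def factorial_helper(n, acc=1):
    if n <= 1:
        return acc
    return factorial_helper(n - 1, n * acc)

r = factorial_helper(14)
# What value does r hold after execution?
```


factorial_helper(14, 1)
= factorial_helper(13, 14 * 1) = factorial_helper(13, 14)
= factorial_helper(12, 13 * 14) = factorial_helper(12, 182)
= factorial_helper(11, 12 * 182) = factorial_helper(11, 2184)
= factorial_helper(10, 11 * 2184) = factorial_helper(10, 24024)
= factorial_helper(9, 10 * 24024) = factorial_helper(9, 240240)
= factorial_helper(8, 9 * 240240) = factorial_helper(8, 2162160)
= factorial_helper(7, 8 * 2162160) = factorial_helper(7, 17297280)
= factorial_helper(6, 7 * 17297280) = factorial_helper(6, 121080960)
= factorial_helper(5, 6 * 121080960) = factorial_helper(5, 726485760)
= factorial_helper(4, 5 * 726485760) = factorial_helper(4, 3632428800)
= factorial_helper(3, 4 * 3632428800) = factorial_helper(3, 14529715200)
= factorial_helper(2, 3 * 14529715200) = factorial_helper(2, 43589145600)
= factorial_helper(1, 2 * 43589145600) = factorial_helper(1, 87178291200)
n <= 1, return acc = 87178291200


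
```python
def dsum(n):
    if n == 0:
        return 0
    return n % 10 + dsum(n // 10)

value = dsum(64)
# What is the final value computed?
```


dsum(64)
= 4 + dsum(6)
= 4 + 6 + dsum(0)
= 4 + 6 + 0
= 10


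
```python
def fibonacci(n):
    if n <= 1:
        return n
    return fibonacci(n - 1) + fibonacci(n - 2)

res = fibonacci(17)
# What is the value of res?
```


fibonacci(17)
= fibonacci(16) + fibonacci(15)
= (fibonacci(15) + fibonacci(14)) + fibonacci(15)
Computing bottom-up: fibonacci(0)=0, fibonacci(1)=1, fibonacci(2)=1, fibonacci(3)=2, fibonacci(4)=3, fibonacci(5)=5, fibonacci(6)=8, fibonacci(7)=13, fibonacci(8)=21, fibonacci(9)=34, fibonacci(10)=55, fibonacci(11)=89, fibonacci(12)=144, fibonacci(13)=233, fibonacci(14)=377, fibonacci(15)=610, fibonacci(16)=987, fibonacci(17)=1597
= 1597


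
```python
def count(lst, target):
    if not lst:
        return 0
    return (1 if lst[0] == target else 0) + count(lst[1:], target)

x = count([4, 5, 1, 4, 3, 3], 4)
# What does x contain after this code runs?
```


count([4, 5, 1, 4, 3, 3], 4)
lst[0]=4 == 4: 1 + count([5, 1, 4, 3, 3], 4)
lst[0]=5 != 4: 0 + count([1, 4, 3, 3], 4)
lst[0]=1 != 4: 0 + count([4, 3, 3], 4)
lst[0]=4 == 4: 1 + count([3, 3], 4)
lst[0]=3 != 4: 0 + count([3], 4)
lst[0]=3 != 4: 0 + count([], 4)
= 2


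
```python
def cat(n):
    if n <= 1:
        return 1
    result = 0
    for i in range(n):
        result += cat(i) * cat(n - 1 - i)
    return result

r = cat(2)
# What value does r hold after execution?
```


cat(2)
= sum of cat(i) * cat(2-1-i) for i in 0..1
  cat(0)*cat(1) = 1*1 = 1
  cat(1)*cat(0) = 1*1 = 1
= 1 + 1
= 2
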